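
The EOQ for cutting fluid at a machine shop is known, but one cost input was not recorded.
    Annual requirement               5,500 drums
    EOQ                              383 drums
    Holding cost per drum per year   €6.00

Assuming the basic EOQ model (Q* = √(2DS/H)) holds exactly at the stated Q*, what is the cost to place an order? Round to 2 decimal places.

€80.01

From Q* = √(2DS/H) ⇒ Q*² = 2DS/H.
S = Q²H / (2D) = 383² × 6 / (2 × 5,500) = 80.0122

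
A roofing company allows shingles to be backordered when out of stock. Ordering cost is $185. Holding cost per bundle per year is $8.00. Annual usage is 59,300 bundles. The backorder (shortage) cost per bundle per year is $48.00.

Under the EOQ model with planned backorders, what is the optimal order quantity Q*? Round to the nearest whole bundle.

Basic EOQ = √(2·59,300·185/8) = 1,656.087
Backorder adjustment √((H+b)/b) = √((8+48)/48) = 1.0801
Q* = 1,656.087 × 1.0801 ≈ 1,788.78

1,789 bundles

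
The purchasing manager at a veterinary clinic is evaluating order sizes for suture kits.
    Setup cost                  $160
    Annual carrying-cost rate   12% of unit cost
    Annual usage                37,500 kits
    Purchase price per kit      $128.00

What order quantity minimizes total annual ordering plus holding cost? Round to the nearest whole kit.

884 kits

H = i·C = 0.12 × $128 = $15.3600 per kit-year
Q* = √(2·D·S / H) = √(2·37,500·160 / 15.36) = √781,250.0 ≈ 883.88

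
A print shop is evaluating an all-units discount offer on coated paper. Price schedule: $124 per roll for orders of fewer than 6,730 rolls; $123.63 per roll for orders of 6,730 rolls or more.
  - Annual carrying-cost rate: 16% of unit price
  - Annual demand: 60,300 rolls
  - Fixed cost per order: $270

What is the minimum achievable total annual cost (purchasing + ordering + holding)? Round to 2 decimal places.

$7,502,617.12

H₁ = 16%×$124 = $19.8400;  H₂ = 16%×$123.63 = $19.7808
EOQ₁ = √(2×60,300×270/19.8400) = 1,281.10  (< 6,730, feasible at tier 1)
EOQ₂ = √(2×60,300×270/19.7808) = 1,283.02  (< 6,730 → use Q = 6,730 at tier-2 price)
TC(tier 1 (EOQ₁), Q≈1,281.1) = $7,502,617.12
TC(tier 2, Q≈6,730.0) = $7,523,870.56
Minimum at tier 1 (EOQ₁): $7,502,617.12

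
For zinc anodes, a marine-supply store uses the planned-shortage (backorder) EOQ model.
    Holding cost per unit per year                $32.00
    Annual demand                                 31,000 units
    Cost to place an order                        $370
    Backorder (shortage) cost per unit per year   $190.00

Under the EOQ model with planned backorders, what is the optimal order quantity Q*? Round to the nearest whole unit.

915 units

Q* = √(2DS/H) · √((H + b)/b)
   = √(2 × 31,000 × 370 / 32) · √((32 + 190) / 190)
   = 846.685 × 1.0809 ≈ 915.21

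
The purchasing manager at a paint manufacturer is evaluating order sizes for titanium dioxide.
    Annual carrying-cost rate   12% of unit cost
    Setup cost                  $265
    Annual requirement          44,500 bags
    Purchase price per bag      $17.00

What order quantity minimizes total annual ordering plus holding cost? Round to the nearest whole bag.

Carrying cost H = $17 × 12% = $2.0400/bag/yr
2DS/H = 2·44,500·265/2.04 = 11,561,274.51
EOQ = √11,561,274.51 ≈ 3,400.19

3,400 bags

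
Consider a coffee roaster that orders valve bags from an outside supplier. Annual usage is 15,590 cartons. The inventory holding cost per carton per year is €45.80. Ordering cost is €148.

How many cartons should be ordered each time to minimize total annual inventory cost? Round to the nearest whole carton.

EOQ = √(2DS/H) = √(2 × 15,590 × 148 / 45.8)
    = √(100,756.33) ≈ 317.42

317 cartons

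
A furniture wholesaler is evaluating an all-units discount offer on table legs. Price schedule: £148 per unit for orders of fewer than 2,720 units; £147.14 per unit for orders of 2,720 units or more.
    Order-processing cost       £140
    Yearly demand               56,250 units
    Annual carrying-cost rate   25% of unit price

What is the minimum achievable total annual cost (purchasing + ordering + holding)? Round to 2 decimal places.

£8,329,547.82

H₁ = 25%×£148 = £37.0000;  H₂ = 25%×£147.14 = £36.7850
EOQ₁ = √(2×56,250×140/37.0000) = 652.44  (< 2,720, feasible at tier 1)
EOQ₂ = √(2×56,250×140/36.7850) = 654.34  (< 2,720 → use Q = 2,720 at tier-2 price)
TC(tier 1 (EOQ₁), Q≈652.4) = £8,349,140.22
TC(tier 2, Q≈2,720.0) = £8,329,547.82
Minimum at tier 2: £8,329,547.82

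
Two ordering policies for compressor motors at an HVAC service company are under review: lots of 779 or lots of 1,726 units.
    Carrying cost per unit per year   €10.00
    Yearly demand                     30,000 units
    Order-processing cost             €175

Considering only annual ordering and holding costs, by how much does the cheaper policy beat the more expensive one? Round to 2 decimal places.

€1,037.31

TC(Q) = (D/Q)S + (Q/2)H
TC(779) = (30,000/779)×175 + (779/2)×10 = €10,634.41
TC(1,726) = (30,000/1,726)×175 + (1,726/2)×10 = €11,671.71
Cheaper: Q = 779.  Difference = €1,037.31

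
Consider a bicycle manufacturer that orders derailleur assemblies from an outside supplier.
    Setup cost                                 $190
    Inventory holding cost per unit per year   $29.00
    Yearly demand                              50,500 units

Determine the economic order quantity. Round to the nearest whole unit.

Q* = √(2·D·S / H) = √(2·50,500·190 / 29) = √661,724.1 ≈ 813.46

813 units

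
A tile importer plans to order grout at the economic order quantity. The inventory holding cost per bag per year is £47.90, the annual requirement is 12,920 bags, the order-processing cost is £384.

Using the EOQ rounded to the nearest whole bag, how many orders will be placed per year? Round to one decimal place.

28.4 orders per year

EOQ = √(2DS/H) = √(2 × 12,920 × 384 / 47.9)
    = √(207,151.57) ≈ 455.14 → Q = 455
N = D/Q = 12,920/455 ≈ 28.396 orders/yr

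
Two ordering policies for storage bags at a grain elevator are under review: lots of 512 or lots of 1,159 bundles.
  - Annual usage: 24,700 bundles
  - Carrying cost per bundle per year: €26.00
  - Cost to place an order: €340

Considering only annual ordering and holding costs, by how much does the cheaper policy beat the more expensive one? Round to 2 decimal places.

For each Q, cost = (D/Q)·S + (Q/2)·H.
TC(512) = (24,700/512)×340 + (512/2)×26 = €23,058.34
TC(1,159) = (24,700/1,159)×340 + (1,159/2)×26 = €22,312.90
Cheaper: Q = 1,159.  Difference = €745.44

€745.44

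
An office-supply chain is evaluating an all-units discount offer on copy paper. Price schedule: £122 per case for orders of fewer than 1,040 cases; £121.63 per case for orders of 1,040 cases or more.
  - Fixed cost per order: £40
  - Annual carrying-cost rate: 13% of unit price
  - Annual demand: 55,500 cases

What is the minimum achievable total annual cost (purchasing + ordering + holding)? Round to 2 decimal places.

H₁ = 13%×£122 = £15.8600;  H₂ = 13%×£121.63 = £15.8119
EOQ₁ = √(2×55,500×40/15.8600) = 529.10  (< 1,040, feasible at tier 1)
EOQ₂ = √(2×55,500×40/15.8119) = 529.91  (< 1,040 → use Q = 1,040 at tier-2 price)
TC(tier 1 (EOQ₁), Q≈529.1) = £6,779,391.57
TC(tier 2, Q≈1,040.0) = £6,760,821.80
Minimum at tier 2: £6,760,821.80

£6,760,821.80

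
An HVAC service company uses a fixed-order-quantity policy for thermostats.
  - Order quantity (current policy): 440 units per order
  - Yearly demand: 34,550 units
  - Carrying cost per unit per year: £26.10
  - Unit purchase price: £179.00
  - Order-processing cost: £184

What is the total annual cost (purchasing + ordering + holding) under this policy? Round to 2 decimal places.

£6,204,640.18

Annual ordering cost = (D/Q)·S = (34,550/440) × 184 = £14,448.18
Annual holding cost  = (Q/2)·H = (440/2) × 26.1 = £5,742.00
Purchase cost = D·C = 34,550 × 179 = £6,184,450.00
Total = £14,448.18 + £5,742.00 + £6,184,450.00 = £6,204,640.18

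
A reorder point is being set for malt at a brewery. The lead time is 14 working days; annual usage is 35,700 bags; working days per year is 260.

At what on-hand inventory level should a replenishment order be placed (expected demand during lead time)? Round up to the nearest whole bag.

1,923 bags

Daily demand d = 35,700 / 260 = 137.308 bags/day
Demand during lead time = 137.308 × 14 = 1,922.31
Reorder point = 1,922.31 → round up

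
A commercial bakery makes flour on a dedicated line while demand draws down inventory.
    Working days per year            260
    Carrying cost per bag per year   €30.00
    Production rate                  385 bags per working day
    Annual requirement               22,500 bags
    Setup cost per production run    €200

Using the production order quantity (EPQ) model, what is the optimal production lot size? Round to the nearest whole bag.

Daily demand d = 22,500/260 = 86.538; p = 385; 1 − d/p = 0.77522
EPQ = √(2DS / (H(1 − d/p)))
    = √(2 × 22,500 × 200 / (30 × 0.77522)) ≈ 622.08

622 bags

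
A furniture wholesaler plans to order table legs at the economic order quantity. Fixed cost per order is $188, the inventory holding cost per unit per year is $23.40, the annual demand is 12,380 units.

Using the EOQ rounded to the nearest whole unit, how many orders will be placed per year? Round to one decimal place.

27.8 orders per year

Q* = √(2·D·S / H) = √(2·12,380·188 / 23.4) = √198,926.5 ≈ 446.01 → Q = 446
Orders per year = D/Q = 12,380 / 446 = 27.758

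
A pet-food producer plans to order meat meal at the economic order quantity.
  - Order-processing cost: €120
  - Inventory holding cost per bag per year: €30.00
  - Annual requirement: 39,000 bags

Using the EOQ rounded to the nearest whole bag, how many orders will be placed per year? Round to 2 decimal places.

2DS/H = 2·39,000·120/30 = 312,000.00
EOQ = √312,000.00 ≈ 558.57 → Q = 559
Orders per year = D/Q = 39,000 / 559 = 69.767

69.77 orders per year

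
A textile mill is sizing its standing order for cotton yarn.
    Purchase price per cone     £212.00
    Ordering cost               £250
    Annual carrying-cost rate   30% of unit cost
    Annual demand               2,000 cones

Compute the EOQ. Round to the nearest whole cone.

Carrying cost H = £212 × 30% = £63.6000/cone/yr
Optimal lot size Q* = (2 × 2,000 × £250 / £63.6)^½ ≈ 125.39

125 cones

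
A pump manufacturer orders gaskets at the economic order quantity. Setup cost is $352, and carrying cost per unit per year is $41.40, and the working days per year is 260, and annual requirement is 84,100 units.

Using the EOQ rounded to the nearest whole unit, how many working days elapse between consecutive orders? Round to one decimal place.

3.7 days

Q* = √(2·D·S / H) = √(2·84,100·352 / 41.4) = √1,430,106.3 ≈ 1,195.87 → Q = 1,196 units
Days between orders = 260 / (D/Q) = 260 / 70.318 ≈ 3.698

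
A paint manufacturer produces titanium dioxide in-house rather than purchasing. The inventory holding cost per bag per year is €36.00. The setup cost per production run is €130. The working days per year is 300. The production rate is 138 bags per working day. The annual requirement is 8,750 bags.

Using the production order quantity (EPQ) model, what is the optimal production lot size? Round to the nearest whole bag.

Daily demand d = 8,750/300 = 29.167; p = 138; 1 − d/p = 0.78865
EPQ = √(2DS / (H(1 − d/p)))
    = √(2 × 8,750 × 130 / (36 × 0.78865)) ≈ 283.07

283 bags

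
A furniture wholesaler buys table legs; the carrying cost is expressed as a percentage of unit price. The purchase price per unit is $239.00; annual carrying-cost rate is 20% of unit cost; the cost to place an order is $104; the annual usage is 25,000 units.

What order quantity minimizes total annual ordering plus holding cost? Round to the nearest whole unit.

330 units

H = i·C = 0.2 × $239 = $47.8000 per unit-year
Q* = √(2·D·S / H) = √(2·25,000·104 / 47.8) = √108,786.6 ≈ 329.83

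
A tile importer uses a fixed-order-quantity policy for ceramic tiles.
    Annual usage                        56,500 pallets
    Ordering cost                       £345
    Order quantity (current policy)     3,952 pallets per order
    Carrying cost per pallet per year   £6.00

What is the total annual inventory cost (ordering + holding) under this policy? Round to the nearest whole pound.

Ordering: D/Q × S = 56,500/3,952 × £345 = £4,932.31
Holding:  Q/2 × H = 3,952/2 × £6 = £11,856.00
Total = £4,932.31 + £11,856.00 = £16,788.31

£16,788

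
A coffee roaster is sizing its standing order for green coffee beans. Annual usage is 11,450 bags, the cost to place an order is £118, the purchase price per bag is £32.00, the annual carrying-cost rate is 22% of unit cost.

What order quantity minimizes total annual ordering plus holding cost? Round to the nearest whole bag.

620 bags

Carrying cost H = £32 × 22% = £7.0400/bag/yr
Optimal lot size Q* = (2 × 11,450 × £118 / £7.04)^½ ≈ 619.54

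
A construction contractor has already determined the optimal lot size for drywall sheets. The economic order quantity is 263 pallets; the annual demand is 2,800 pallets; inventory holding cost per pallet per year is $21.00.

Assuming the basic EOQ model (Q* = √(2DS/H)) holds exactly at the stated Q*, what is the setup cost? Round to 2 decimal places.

EOQ relation: Q² = 2DS/H, so rearrange for the unknown.
S = Q²H / (2D) = 263² × 21 / (2 × 2,800) = 259.3838

$259.38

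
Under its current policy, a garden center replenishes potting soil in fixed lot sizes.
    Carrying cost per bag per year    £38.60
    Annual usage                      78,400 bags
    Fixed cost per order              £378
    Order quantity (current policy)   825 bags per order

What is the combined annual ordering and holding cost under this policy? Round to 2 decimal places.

£51,843.95

Orders/yr = 78,400/825 = 95.030; ordering cost = 95.030 × £378 = £35,921.45
Average inventory = 825/2 = 412.5; holding cost = 412.5 × £38.6 = £15,922.50
Total = £35,921.45 + £15,922.50 = £51,843.95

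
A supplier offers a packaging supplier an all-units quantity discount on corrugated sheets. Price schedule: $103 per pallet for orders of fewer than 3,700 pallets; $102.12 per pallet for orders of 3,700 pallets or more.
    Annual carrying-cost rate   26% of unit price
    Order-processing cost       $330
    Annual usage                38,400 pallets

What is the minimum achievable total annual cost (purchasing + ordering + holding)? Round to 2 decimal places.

H₁ = 26%×$103 = $26.7800;  H₂ = 26%×$102.12 = $26.5512
EOQ₁ = √(2×38,400×330/26.7800) = 972.82  (< 3,700, feasible at tier 1)
EOQ₂ = √(2×38,400×330/26.5512) = 977.00  (< 3,700 → use Q = 3,700 at tier-2 price)
TC(tier 1 (EOQ₁), Q≈972.8) = $3,981,252.11
TC(tier 2, Q≈3,700.0) = $3,973,952.58
Minimum at tier 2: $3,973,952.58

$3,973,952.58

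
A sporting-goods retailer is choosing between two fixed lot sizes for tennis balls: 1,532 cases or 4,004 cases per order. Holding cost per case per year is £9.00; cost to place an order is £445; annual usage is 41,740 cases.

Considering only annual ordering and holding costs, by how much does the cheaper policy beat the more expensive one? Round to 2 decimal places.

Annual cost at Q: ordering D·S/Q plus holding Q·H/2.
TC(1,532) = (41,740/1,532)×445 + (1,532/2)×9 = £19,018.22
TC(4,004) = (41,740/4,004)×445 + (4,004/2)×9 = £22,656.94
Cheaper: Q = 1,532.  Difference = £3,638.72

£3,638.72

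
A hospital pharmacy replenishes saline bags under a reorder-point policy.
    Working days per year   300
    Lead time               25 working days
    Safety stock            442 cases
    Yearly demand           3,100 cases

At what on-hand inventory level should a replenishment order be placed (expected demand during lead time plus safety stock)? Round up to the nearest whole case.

701 cases

Daily demand d = 3,100 / 300 = 10.333 cases/day
Demand during lead time = 10.333 × 25 = 258.33
Reorder point = 258.33 + 442 = 700.33 → round up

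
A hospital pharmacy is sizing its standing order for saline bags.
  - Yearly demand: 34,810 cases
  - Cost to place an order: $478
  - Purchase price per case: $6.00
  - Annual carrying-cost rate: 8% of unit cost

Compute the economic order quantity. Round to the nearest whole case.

H = i·C = 0.08 × $6 = $0.4800 per case-year
Q* = √(2·D·S / H) = √(2·34,810·478 / 0.48) = √69,329,916.7 ≈ 8,326.46

8,326 cases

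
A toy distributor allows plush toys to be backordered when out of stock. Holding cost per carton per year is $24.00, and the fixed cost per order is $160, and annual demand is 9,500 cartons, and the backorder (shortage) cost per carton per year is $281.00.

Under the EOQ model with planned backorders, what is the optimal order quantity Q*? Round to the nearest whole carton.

Basic EOQ = √(2·9,500·160/24) = 355.903
Backorder adjustment √((H+b)/b) = √((24+281)/281) = 1.0418
Q* = 355.903 × 1.0418 ≈ 370.79

371 cartons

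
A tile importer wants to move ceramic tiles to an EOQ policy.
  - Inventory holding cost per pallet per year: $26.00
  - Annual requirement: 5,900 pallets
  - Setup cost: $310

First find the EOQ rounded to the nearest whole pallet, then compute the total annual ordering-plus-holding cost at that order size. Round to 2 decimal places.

Q* = √(2·D·S / H) = √(2·5,900·310 / 26) = √140,692.3 ≈ 375.09 → Q = 375 pallets
Annual ordering cost = (D/Q)·S = (5,900/375) × 310 = $4,877.33
Annual holding cost  = (Q/2)·H = (375/2) × 26 = $4,875.00
Total = $4,877.33 + $4,875.00 = $9,752.33

$9,752.33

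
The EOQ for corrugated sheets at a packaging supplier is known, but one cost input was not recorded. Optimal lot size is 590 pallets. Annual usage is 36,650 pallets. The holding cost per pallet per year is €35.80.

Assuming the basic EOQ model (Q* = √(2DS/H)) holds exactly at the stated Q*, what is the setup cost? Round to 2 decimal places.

Since Q* = (2DS/H)^½, squaring gives Q*²·H = 2DS.
S = Q²H / (2D) = 590² × 35.8 / (2 × 36,650) = 170.0134

€170.01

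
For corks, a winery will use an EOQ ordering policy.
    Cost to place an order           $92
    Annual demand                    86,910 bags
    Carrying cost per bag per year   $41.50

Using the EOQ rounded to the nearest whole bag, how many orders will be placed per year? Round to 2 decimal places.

Q* = √(2·D·S / H) = √(2·86,910·92 / 41.5) = √385,335.9 ≈ 620.75 → Q = 621
N = D/Q = 86,910/621 ≈ 139.952 orders/yr

139.95 orders per year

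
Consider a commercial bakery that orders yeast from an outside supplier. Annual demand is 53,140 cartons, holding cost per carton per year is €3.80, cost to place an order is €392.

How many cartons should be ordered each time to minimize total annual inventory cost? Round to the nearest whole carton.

Q* = √(2·D·S / H) = √(2·53,140·392 / 3.8) = √10,963,621.1 ≈ 3,311.14

3,311 cartons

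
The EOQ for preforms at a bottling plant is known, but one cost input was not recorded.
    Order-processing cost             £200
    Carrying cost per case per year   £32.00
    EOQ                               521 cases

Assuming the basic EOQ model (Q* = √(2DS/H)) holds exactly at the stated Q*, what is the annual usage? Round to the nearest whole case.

From Q* = √(2DS/H) ⇒ Q*² = 2DS/H.
D = Q²H / (2S) = 521² × 32 / (2 × 200) = 21,715.28

21,715 cases per year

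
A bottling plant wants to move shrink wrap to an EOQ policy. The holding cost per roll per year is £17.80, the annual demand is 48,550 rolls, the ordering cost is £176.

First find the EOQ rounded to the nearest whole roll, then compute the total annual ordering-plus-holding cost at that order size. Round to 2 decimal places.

£17,441.18

2DS/H = 2·48,550·176/17.8 = 960,089.89
EOQ = √960,089.89 ≈ 979.84 → Q = 980 rolls
Ordering: D/Q × S = 48,550/980 × £176 = £8,719.18
Holding:  Q/2 × H = 980/2 × £17.8 = £8,722.00
Total = £8,719.18 + £8,722.00 = £17,441.18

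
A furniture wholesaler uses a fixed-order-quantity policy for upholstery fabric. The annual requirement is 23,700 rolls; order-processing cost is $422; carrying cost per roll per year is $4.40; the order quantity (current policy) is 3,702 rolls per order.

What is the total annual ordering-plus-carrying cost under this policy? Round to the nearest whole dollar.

$10,846

Orders/yr = 23,700/3,702 = 6.402; ordering cost = 6.402 × $422 = $2,701.62
Average inventory = 3,702/2 = 1851; holding cost = 1851 × $4.4 = $8,144.40
Total = $2,701.62 + $8,144.40 = $10,846.02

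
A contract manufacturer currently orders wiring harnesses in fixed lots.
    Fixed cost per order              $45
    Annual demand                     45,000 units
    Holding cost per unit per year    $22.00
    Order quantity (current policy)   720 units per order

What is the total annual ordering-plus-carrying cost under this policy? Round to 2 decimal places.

Annual ordering cost = (D/Q)·S = (45,000/720) × 45 = $2,812.50
Annual holding cost  = (Q/2)·H = (720/2) × 22 = $7,920.00
Total = $2,812.50 + $7,920.00 = $10,732.50

$10,732.50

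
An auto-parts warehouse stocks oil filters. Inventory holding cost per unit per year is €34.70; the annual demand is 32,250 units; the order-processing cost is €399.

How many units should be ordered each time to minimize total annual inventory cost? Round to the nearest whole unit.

861 units

Q* = √(2·D·S / H) = √(2·32,250·399 / 34.7) = √741,657.1 ≈ 861.20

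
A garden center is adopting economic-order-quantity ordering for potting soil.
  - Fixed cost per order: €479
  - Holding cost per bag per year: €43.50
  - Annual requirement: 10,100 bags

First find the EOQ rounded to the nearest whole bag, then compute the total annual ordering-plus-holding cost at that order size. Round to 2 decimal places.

€20,515.79

EOQ = √(2DS/H) = √(2 × 10,100 × 479 / 43.5)
    = √(222,432.18) ≈ 471.63 → Q = 472 bags
Orders/yr = 10,100/472 = 21.398; ordering cost = 21.398 × €479 = €10,249.79
Average inventory = 472/2 = 236; holding cost = 236 × €43.5 = €10,266.00
Total = €10,249.79 + €10,266.00 = €20,515.79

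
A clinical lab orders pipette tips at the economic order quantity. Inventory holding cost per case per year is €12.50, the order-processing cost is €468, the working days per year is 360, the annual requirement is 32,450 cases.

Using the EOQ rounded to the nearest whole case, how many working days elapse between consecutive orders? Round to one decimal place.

17.3 days

2DS/H = 2·32,450·468/12.5 = 2,429,856.00
EOQ = √2,429,856.00 ≈ 1,558.80 → Q = 1,559 cases
Days between orders = 360 / (D/Q) = 360 / 20.815 ≈ 17.296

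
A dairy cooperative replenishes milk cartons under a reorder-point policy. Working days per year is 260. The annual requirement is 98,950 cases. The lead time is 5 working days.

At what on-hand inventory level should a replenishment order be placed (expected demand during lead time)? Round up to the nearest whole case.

1,903 cases

Daily demand d = 98,950 / 260 = 380.577 cases/day
Demand during lead time = 380.577 × 5 = 1,902.88
Reorder point = 1,902.88 → round up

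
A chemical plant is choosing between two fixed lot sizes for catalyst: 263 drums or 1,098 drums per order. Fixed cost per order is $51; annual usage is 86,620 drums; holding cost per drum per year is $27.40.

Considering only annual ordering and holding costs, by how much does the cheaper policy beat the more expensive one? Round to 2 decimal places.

$1,334.20

Annual cost at Q: ordering D·S/Q plus holding Q·H/2.
TC(263) = (86,620/263)×51 + (263/2)×27.4 = $20,400.13
TC(1,098) = (86,620/1,098)×51 + (1,098/2)×27.4 = $19,065.93
|ΔTC| = |$20,400.13 − $19,065.93| = $1,334.20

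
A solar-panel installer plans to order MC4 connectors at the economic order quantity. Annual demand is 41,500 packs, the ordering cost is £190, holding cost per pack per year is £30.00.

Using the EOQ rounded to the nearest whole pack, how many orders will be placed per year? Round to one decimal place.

57.2 orders per year

2DS/H = 2·41,500·190/30 = 525,666.67
EOQ = √525,666.67 ≈ 725.03 → Q = 725
N = D/Q = 41,500/725 ≈ 57.241 orders/yr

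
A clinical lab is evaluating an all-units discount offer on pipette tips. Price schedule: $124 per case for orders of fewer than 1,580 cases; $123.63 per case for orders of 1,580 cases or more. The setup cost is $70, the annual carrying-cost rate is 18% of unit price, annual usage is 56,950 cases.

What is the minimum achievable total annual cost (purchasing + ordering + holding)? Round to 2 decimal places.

H₁ = 18%×$124 = $22.3200;  H₂ = 18%×$123.63 = $22.2534
EOQ₁ = √(2×56,950×70/22.3200) = 597.67  (< 1,580, feasible at tier 1)
EOQ₂ = √(2×56,950×70/22.2534) = 598.57  (< 1,580 → use Q = 1,580 at tier-2 price)
TC(tier 1 (EOQ₁), Q≈597.7) = $7,075,140.07
TC(tier 2, Q≈1,580.0) = $7,060,831.79
Minimum at tier 2: $7,060,831.79

$7,060,831.79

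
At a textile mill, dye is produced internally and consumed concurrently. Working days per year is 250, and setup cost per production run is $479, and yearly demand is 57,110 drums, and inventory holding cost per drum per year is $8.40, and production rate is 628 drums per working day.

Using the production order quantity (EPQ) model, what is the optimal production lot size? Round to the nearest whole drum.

3,200 drums

d = 57,110/250 = 228.4400 drums/day;  effective holding cost H(1 − d/p) = 8.4·(1 − 228.4400/628) = 5.34443
Q* = √(2DS / H_eff) = √(2·57,110·479 / 5.34443) ≈ 3,199.54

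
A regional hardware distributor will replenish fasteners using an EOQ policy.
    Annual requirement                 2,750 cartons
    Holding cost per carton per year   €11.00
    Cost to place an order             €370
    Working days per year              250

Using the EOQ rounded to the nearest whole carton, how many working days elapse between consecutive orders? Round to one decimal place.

39.1 days

Optimal lot size Q* = (2 × 2,750 × €370 / €11)^½ ≈ 430.12 → Q = 430 cartons
T = Q/D × 250 days = 430/2,750 × 250 = 39.091 days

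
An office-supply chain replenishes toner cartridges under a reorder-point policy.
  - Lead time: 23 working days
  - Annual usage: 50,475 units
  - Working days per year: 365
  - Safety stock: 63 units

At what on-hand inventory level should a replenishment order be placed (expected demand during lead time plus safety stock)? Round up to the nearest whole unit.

3,244 units

Daily demand d = 50,475 / 365 = 138.288 units/day
Demand during lead time = 138.288 × 23 = 3,180.62
Reorder point = 3,180.62 + 63 = 3,243.62 → round up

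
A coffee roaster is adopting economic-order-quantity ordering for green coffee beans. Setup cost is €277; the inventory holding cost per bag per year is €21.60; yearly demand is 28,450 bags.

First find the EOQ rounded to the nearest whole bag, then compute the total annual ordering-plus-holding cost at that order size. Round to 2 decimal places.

€18,451.13

2DS/H = 2·28,450·277/21.6 = 729,689.81
EOQ = √729,689.81 ≈ 854.22 → Q = 854 bags
Orders/yr = 28,450/854 = 33.314; ordering cost = 33.314 × €277 = €9,227.93
Average inventory = 854/2 = 427; holding cost = 427 × €21.6 = €9,223.20
Total = €9,227.93 + €9,223.20 = €18,451.13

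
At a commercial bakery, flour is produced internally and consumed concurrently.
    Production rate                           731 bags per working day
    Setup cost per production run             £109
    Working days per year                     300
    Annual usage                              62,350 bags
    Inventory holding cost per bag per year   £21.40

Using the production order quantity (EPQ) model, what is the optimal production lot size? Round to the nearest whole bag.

d = 62,350/300 = 207.8333 bags/day;  effective holding cost H(1 − d/p) = 21.4·(1 − 207.8333/731) = 15.31569
Q* = √(2DS / H_eff) = √(2·62,350·109 / 15.31569) ≈ 942.06

942 bags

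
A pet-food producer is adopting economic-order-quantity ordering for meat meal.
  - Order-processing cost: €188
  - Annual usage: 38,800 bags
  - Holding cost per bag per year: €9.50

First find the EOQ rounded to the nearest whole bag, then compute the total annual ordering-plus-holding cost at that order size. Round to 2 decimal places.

EOQ = √(2DS/H) = √(2 × 38,800 × 188 / 9.5)
    = √(1,535,663.16) ≈ 1,239.22 → Q = 1,239 bags
Annual ordering cost = (D/Q)·S = (38,800/1,239) × 188 = €5,887.33
Annual holding cost  = (Q/2)·H = (1,239/2) × 9.5 = €5,885.25
Total = €5,887.33 + €5,885.25 = €11,772.58

€11,772.58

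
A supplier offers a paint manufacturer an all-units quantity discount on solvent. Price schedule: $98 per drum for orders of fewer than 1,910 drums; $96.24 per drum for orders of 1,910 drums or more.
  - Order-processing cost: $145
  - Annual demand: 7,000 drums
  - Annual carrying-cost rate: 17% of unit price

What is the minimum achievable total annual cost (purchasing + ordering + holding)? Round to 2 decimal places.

H₁ = 17%×$98 = $16.6600;  H₂ = 17%×$96.24 = $16.3608
EOQ₁ = √(2×7,000×145/16.6600) = 349.07  (< 1,910, feasible at tier 1)
EOQ₂ = √(2×7,000×145/16.3608) = 352.25  (< 1,910 → use Q = 1,910 at tier-2 price)
TC(tier 1 (EOQ₁), Q≈349.1) = $691,815.48
TC(tier 2, Q≈1,910.0) = $689,835.98
Minimum at tier 2: $689,835.98

$689,835.98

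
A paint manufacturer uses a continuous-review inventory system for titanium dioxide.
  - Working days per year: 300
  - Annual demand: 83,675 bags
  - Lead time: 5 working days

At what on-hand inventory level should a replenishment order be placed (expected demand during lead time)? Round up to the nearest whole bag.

Daily demand d = 83,675 / 300 = 278.917 bags/day
Demand during lead time = 278.917 × 5 = 1,394.58
Reorder point = 1,394.58 → round up

1,395 bags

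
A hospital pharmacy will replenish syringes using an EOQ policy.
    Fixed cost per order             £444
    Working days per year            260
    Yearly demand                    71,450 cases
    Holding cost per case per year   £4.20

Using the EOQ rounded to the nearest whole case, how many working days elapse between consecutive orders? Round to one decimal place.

Optimal lot size Q* = (2 × 71,450 × £444 / £4.2)^½ ≈ 3,886.72 → Q = 3,887 cases
Days between orders = 260 / (D/Q) = 260 / 18.382 ≈ 14.144

14.1 days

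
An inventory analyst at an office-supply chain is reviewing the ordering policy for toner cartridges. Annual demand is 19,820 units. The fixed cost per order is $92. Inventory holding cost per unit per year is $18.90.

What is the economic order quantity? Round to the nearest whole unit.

Optimal lot size Q* = (2 × 19,820 × $92 / $18.9)^½ ≈ 439.27

439 units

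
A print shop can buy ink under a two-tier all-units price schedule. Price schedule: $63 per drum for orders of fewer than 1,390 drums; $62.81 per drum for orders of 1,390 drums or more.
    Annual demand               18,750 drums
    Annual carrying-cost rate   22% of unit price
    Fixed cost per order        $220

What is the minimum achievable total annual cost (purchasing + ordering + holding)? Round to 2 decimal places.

$1,190,258.77

H₁ = 22%×$63 = $13.8600;  H₂ = 22%×$62.81 = $13.8182
EOQ₁ = √(2×18,750×220/13.8600) = 771.52  (< 1,390, feasible at tier 1)
EOQ₂ = √(2×18,750×220/13.8182) = 772.68  (< 1,390 → use Q = 1,390 at tier-2 price)
TC(tier 1 (EOQ₁), Q≈771.5) = $1,191,943.22
TC(tier 2, Q≈1,390.0) = $1,190,258.77
Minimum at tier 2: $1,190,258.77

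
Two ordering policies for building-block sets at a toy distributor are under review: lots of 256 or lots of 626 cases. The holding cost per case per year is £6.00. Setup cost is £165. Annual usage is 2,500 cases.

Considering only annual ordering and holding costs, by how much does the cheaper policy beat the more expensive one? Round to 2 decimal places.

£157.62

Annual cost at Q: ordering D·S/Q plus holding Q·H/2.
TC(256) = (2,500/256)×165 + (256/2)×6 = £2,379.33
TC(626) = (2,500/626)×165 + (626/2)×6 = £2,536.95
|ΔTC| = |£2,379.33 − £2,536.95| = £157.62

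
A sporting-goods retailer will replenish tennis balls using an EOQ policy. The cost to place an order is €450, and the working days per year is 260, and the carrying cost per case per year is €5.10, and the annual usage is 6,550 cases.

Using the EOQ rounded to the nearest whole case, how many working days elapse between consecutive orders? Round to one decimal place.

42.7 days

Optimal lot size Q* = (2 × 6,550 × €450 / €5.1)^½ ≈ 1,075.12 → Q = 1,075 cases
Cycle time = (working days × Q)/D = (260 × 1,075) / 6,550 = 42.672 days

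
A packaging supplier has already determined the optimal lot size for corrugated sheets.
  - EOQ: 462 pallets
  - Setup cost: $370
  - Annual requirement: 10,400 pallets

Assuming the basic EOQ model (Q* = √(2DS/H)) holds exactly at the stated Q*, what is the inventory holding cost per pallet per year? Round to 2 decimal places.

$36.06

EOQ relation: Q² = 2DS/H, so rearrange for the unknown.
H = 2DS / Q² = 2 × 10,400 × 370 / 462² = 36.0563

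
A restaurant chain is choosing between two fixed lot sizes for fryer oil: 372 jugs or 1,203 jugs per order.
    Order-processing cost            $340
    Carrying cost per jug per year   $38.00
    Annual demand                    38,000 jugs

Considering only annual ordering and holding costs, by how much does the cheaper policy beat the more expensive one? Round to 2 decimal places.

Annual cost at Q: ordering D·S/Q plus holding Q·H/2.
TC(372) = (38,000/372)×340 + (372/2)×38 = $41,799.18
TC(1,203) = (38,000/1,203)×340 + (1,203/2)×38 = $33,596.82
Cheaper: Q = 1,203.  Difference = $8,202.37

$8,202.37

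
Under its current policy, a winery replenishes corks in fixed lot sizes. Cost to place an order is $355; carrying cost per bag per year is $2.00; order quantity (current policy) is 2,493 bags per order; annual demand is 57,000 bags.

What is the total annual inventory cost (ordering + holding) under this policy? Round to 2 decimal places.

Ordering: D/Q × S = 57,000/2,493 × $355 = $8,116.73
Holding:  Q/2 × H = 2,493/2 × $2 = $2,493.00
Total = $8,116.73 + $2,493.00 = $10,609.73

$10,609.73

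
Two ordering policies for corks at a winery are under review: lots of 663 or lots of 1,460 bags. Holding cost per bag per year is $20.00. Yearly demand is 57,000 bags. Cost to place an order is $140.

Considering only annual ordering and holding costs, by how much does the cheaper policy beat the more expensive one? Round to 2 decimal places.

$1,399.55

Annual cost at Q: ordering D·S/Q plus holding Q·H/2.
TC(663) = (57,000/663)×140 + (663/2)×20 = $18,666.20
TC(1,460) = (57,000/1,460)×140 + (1,460/2)×20 = $20,065.75
|ΔTC| = |$18,666.20 − $20,065.75| = $1,399.55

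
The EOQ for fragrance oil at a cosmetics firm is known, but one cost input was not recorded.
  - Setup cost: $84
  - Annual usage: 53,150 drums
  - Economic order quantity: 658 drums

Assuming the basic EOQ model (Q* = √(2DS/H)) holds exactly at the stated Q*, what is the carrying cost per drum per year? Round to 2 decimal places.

$20.62

From Q* = √(2DS/H) ⇒ Q*² = 2DS/H.
H = 2DS / Q² = 2 × 53,150 × 84 / 658² = 20.6234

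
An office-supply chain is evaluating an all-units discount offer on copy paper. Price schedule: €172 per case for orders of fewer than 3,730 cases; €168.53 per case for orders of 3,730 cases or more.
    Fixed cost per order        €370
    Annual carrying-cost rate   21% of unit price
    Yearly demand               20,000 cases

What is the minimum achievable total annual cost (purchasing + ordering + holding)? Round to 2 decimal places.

€3,438,588.69

H₁ = 21%×€172 = €36.1200;  H₂ = 21%×€168.53 = €35.3913
EOQ₁ = √(2×20,000×370/36.1200) = 640.11  (< 3,730, feasible at tier 1)
EOQ₂ = √(2×20,000×370/35.3913) = 646.67  (< 3,730 → use Q = 3,730 at tier-2 price)
TC(tier 1 (EOQ₁), Q≈640.1) = €3,463,120.90
TC(tier 2, Q≈3,730.0) = €3,438,588.69
Minimum at tier 2: €3,438,588.69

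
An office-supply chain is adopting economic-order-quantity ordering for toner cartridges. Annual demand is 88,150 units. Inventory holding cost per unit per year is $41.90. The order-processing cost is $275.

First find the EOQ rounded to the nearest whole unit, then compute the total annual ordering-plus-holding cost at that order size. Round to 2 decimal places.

$45,071.24

2DS/H = 2·88,150·275/41.9 = 1,157,100.24
EOQ = √1,157,100.24 ≈ 1,075.69 → Q = 1,076 units
Ordering: D/Q × S = 88,150/1,076 × $275 = $22,529.04
Holding:  Q/2 × H = 1,076/2 × $41.9 = $22,542.20
Total = $22,529.04 + $22,542.20 = $45,071.24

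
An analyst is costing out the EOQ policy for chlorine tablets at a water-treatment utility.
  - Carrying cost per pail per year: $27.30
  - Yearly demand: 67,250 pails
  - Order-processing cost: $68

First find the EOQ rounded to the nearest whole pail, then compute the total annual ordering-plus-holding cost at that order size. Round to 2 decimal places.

$15,801.45

2DS/H = 2·67,250·68/27.3 = 335,018.32
EOQ = √335,018.32 ≈ 578.81 → Q = 579 pails
Orders/yr = 67,250/579 = 116.149; ordering cost = 116.149 × $68 = $7,898.10
Average inventory = 579/2 = 289.5; holding cost = 289.5 × $27.3 = $7,903.35
Total = $7,898.10 + $7,903.35 = $15,801.45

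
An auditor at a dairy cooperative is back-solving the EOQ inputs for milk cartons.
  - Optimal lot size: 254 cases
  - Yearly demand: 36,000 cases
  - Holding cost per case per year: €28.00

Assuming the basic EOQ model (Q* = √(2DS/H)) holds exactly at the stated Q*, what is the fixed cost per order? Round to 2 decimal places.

€25.09

From Q* = √(2DS/H) ⇒ Q*² = 2DS/H.
S = Q²H / (2D) = 254² × 28 / (2 × 36,000) = 25.0896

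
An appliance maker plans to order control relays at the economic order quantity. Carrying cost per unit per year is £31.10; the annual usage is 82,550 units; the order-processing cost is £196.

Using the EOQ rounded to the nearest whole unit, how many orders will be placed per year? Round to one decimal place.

80.9 orders per year

EOQ = √(2DS/H) = √(2 × 82,550 × 196 / 31.1)
    = √(1,040,501.61) ≈ 1,020.05 → Q = 1,020
Orders per year = D/Q = 82,550 / 1,020 = 80.931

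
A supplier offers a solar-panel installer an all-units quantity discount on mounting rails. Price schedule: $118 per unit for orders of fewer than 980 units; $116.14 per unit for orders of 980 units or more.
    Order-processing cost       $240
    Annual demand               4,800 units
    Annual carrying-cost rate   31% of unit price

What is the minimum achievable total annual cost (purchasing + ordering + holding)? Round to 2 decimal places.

H₁ = 31%×$118 = $36.5800;  H₂ = 31%×$116.14 = $36.0034
EOQ₁ = √(2×4,800×240/36.5800) = 250.97  (< 980, feasible at tier 1)
EOQ₂ = √(2×4,800×240/36.0034) = 252.97  (< 980 → use Q = 980 at tier-2 price)
TC(tier 1 (EOQ₁), Q≈251.0) = $575,580.43
TC(tier 2, Q≈980.0) = $576,289.18
Minimum at tier 1 (EOQ₁): $575,580.43

$575,580.43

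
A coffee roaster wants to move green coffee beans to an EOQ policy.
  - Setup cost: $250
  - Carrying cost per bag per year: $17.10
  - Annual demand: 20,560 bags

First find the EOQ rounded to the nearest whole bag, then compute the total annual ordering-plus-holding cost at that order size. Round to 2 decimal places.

Q* = √(2·D·S / H) = √(2·20,560·250 / 17.1) = √601,169.6 ≈ 775.35 → Q = 775 bags
Orders/yr = 20,560/775 = 26.529; ordering cost = 26.529 × $250 = $6,632.26
Average inventory = 775/2 = 387.5; holding cost = 387.5 × $17.1 = $6,626.25
Total = $6,632.26 + $6,626.25 = $13,258.51

$13,258.51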